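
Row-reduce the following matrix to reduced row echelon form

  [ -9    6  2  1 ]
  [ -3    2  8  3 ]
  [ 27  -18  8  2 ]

R1 := -1/9·R1
  [  1  -2/3  -2/9  -1/9 ]
  [ -3     2     8     3 ]
  [ 27   -18     8     2 ]
R2 := R2 + 3·R1
  [  1  -2/3  -2/9  -1/9 ]
  [  0     0  22/3   8/3 ]
  [ 27   -18     8     2 ]
R3 := R3 − 27·R1
  [ 1  -2/3  -2/9  -1/9 ]
  [ 0     0  22/3   8/3 ]
  [ 0     0    14     5 ]
R2 := 3/22·R2
  [ 1  -2/3  -2/9  -1/9 ]
  [ 0     0     1  4/11 ]
  [ 0     0    14     5 ]
R3 := R3 − 14·R2
  [ 1  -2/3  -2/9   -1/9 ]
  [ 0     0     1   4/11 ]
  [ 0     0     0  -1/11 ]
R3 := -11·R3
  [ 1  -2/3  -2/9  -1/9 ]
  [ 0     0     1  4/11 ]
  [ 0     0     0     1 ]
R2 := R2 − 4/11·R3
  [ 1  -2/3  -2/9  -1/9 ]
  [ 0     0     1     0 ]
  [ 0     0     0     1 ]
R1 := R1 + 1/9·R3
  [ 1  -2/3  -2/9  0 ]
  [ 0     0     1  0 ]
  [ 0     0     0  1 ]
R1 := R1 + 2/9·R2
  [ 1  -2/3  0  0 ]
  [ 0     0  1  0 ]
  [ 0     0  0  1 ]

[[1, -2/3, 0, 0], [0, 0, 1, 0], [0, 0, 0, 1]]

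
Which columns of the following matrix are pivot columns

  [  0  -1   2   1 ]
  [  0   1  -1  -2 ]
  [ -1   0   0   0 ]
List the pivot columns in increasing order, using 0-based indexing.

Swap r1 and r3.
  [ -1   0   0   0 ]
  [  0   1  -1  -2 ]
  [  0  -1   2   1 ]
Multiply r1 by -1.
  [ 1   0   0   0 ]
  [ 0   1  -1  -2 ]
  [ 0  -1   2   1 ]
Add r2 to r3.
  [ 1  0   0   0 ]
  [ 0  1  -1  -2 ]
  [ 0  0   1  -1 ]
Add r3 to r2.
  [ 1  0  0   0 ]
  [ 0  1  0  -3 ]
  [ 0  0  1  -1 ]
Pivot columns are the columns containing a leading 1.

0, 1, 2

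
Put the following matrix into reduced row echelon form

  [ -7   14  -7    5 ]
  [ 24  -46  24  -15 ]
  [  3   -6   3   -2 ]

[[1, 0, 1, 0], [0, 1, 0, 0], [0, 0, 0, 1]]

R1 := -1/7·R1
  [  1   -2   1  -5/7 ]
  [ 24  -46  24   -15 ]
  [  3   -6   3    -2 ]
R2 := R2 − 24·R1
  [ 1  -2  1  -5/7 ]
  [ 0   2  0  15/7 ]
  [ 3  -6  3    -2 ]
R3 := R3 − 3·R1
  [ 1  -2  1  -5/7 ]
  [ 0   2  0  15/7 ]
  [ 0   0  0   1/7 ]
R2 := 1/2·R2
  [ 1  -2  1   -5/7 ]
  [ 0   1  0  15/14 ]
  [ 0   0  0    1/7 ]
R3 := 7·R3
  [ 1  -2  1   -5/7 ]
  [ 0   1  0  15/14 ]
  [ 0   0  0      1 ]
R2 := R2 − 15/14·R3
  [ 1  -2  1  -5/7 ]
  [ 0   1  0     0 ]
  [ 0   0  0     1 ]
R1 := R1 + 5/7·R3
  [ 1  -2  1  0 ]
  [ 0   1  0  0 ]
  [ 0   0  0  1 ]
R1 := R1 + 2·R2
  [ 1  0  1  0 ]
  [ 0  1  0  0 ]
  [ 0  0  0  1 ]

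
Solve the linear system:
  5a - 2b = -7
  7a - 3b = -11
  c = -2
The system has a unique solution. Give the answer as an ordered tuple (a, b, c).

(1, 6, -2)

Form the augmented matrix and row-reduce:
  [ 5  -2  0  |   -7 ]
  [ 7  -3  0  |  -11 ]
  [ 0   0  1  |   -2 ]
r1 := 1/5·r1
  [ 1  -2/5  0  |  -7/5 ]
  [ 7    -3  0  |   -11 ]
  [ 0     0  1  |    -2 ]
r2 := r2 − 7·r1
  [ 1  -2/5  0  |  -7/5 ]
  [ 0  -1/5  0  |  -6/5 ]
  [ 0     0  1  |    -2 ]
r2 := -5·r2
  [ 1  -2/5  0  |  -7/5 ]
  [ 0     1  0  |     6 ]
  [ 0     0  1  |    -2 ]
r1 := r1 + 2/5·r2
  [ 1  0  0  |   1 ]
  [ 0  1  0  |   6 ]
  [ 0  0  1  |  -2 ]
Reading off the last column: a = 1, b = 6, c = -2.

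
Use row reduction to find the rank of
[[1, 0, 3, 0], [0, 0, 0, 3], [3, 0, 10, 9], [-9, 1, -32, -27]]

Subtract 3 times R1 from R3.
  [  1  0    3    0 ]
  [  0  0    0    3 ]
  [  0  0    1    9 ]
  [ -9  1  -32  -27 ]
Add 9 times R1 to R4.
  [ 1  0   3    0 ]
  [ 0  0   0    3 ]
  [ 0  0   1    9 ]
  [ 0  1  -5  -27 ]
Swap R2 and R4.
  [ 1  0   3    0 ]
  [ 0  1  -5  -27 ]
  [ 0  0   1    9 ]
  [ 0  0   0    3 ]
Multiply R4 by 1/3.
  [ 1  0   3    0 ]
  [ 0  1  -5  -27 ]
  [ 0  0   1    9 ]
  [ 0  0   0    1 ]
Subtract 9 times R4 from R3.
  [ 1  0   3    0 ]
  [ 0  1  -5  -27 ]
  [ 0  0   1    0 ]
  [ 0  0   0    1 ]
Add 27 times R4 to R2.
  [ 1  0   3  0 ]
  [ 0  1  -5  0 ]
  [ 0  0   1  0 ]
  [ 0  0   0  1 ]
Add 5 times R3 to R2.
  [ 1  0  3  0 ]
  [ 0  1  0  0 ]
  [ 0  0  1  0 ]
  [ 0  0  0  1 ]
Subtract 3 times R3 from R1.
  [ 1  0  0  0 ]
  [ 0  1  0  0 ]
  [ 0  0  1  0 ]
  [ 0  0  0  1 ]
The reduced form has 4 nonzero rows.

rank = 4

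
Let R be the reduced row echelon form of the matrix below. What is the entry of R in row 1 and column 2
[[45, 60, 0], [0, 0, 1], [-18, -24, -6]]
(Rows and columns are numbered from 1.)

R1 ← 1/45·R1
R3 ← R3 + 18·R1
R3 ← R3 + 6·R2

4/3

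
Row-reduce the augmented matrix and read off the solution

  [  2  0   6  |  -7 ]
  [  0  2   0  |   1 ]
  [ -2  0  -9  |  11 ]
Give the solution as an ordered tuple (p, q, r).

(1/2, 1/2, -4/3)

r1 ← 1/2·r1
r3 ← r3 + 2·r1
r2 ← 1/2·r2
r3 ← -1/3·r3
r1 ← r1 − 3·r3
Reading off the last column: p = 1/2, q = 1/2, r = -4/3.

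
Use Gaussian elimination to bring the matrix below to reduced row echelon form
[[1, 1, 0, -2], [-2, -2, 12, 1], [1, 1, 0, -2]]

[[1, 1, 0, -2], [0, 0, 1, -1/4], [0, 0, 0, 0]]

ρ2 ← ρ2 + 2·ρ1
  [ 1  1   0  -2 ]
  [ 0  0  12  -3 ]
  [ 1  1   0  -2 ]
ρ3 ← ρ3 − ρ1
  [ 1  1   0  -2 ]
  [ 0  0  12  -3 ]
  [ 0  0   0   0 ]
ρ2 ← 1/12·ρ2
  [ 1  1  0    -2 ]
  [ 0  0  1  -1/4 ]
  [ 0  0  0     0 ]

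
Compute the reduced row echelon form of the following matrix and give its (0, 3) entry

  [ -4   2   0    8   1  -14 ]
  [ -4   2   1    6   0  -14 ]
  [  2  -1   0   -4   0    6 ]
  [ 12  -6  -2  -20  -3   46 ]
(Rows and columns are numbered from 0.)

-2

ρ1 ← -1/4·ρ1
ρ2 ← ρ2 + 4·ρ1
ρ3 ← ρ3 − 2·ρ1
ρ4 ← ρ4 − 12·ρ1
ρ4 ← ρ4 + 2·ρ2
ρ3 ← 2·ρ3
ρ4 ← ρ4 + 2·ρ3
ρ2 ← ρ2 + ρ3
ρ1 ← ρ1 + 1/4·ρ3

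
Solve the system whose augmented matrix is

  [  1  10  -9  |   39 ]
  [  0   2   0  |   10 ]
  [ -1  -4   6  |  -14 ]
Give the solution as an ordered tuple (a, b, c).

Add ρ1 to ρ3.
  [ 1  10  -9  |  39 ]
  [ 0   2   0  |  10 ]
  [ 0   6  -3  |  25 ]
Multiply ρ2 by 1/2.
  [ 1  10  -9  |  39 ]
  [ 0   1   0  |   5 ]
  [ 0   6  -3  |  25 ]
Subtract 6 times ρ2 from ρ3.
  [ 1  10  -9  |  39 ]
  [ 0   1   0  |   5 ]
  [ 0   0  -3  |  -5 ]
Multiply ρ3 by -1/3.
  [ 1  10  -9  |   39 ]
  [ 0   1   0  |    5 ]
  [ 0   0   1  |  5/3 ]
Add 9 times ρ3 to ρ1.
  [ 1  10  0  |   54 ]
  [ 0   1  0  |    5 ]
  [ 0   0  1  |  5/3 ]
Subtract 10 times ρ2 from ρ1.
  [ 1  0  0  |    4 ]
  [ 0  1  0  |    5 ]
  [ 0  0  1  |  5/3 ]
Reading off the last column: a = 4, b = 5, c = 5/3.

(4, 5, 5/3)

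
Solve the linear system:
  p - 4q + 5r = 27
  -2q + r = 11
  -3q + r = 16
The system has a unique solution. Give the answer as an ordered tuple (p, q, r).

(2, -5, 1)

Form the augmented matrix and row-reduce:
  [ 1  -4  5  |  27 ]
  [ 0  -2  1  |  11 ]
  [ 0  -3  1  |  16 ]
ρ2 ← -1/2·ρ2
ρ3 ← ρ3 + 3·ρ2
ρ3 ← -2·ρ3
ρ2 ← ρ2 + 1/2·ρ3
ρ1 ← ρ1 − 5·ρ3
ρ1 ← ρ1 + 4·ρ2
Reading off the last column: p = 2, q = -5, r = 1.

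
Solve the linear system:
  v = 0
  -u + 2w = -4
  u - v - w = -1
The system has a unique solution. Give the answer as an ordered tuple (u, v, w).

Form the augmented matrix and row-reduce:
  [  0   1   0  |   0 ]
  [ -1   0   2  |  -4 ]
  [  1  -1  -1  |  -1 ]
Swap r1 and r2.
  [ -1   0   2  |  -4 ]
  [  0   1   0  |   0 ]
  [  1  -1  -1  |  -1 ]
Multiply r1 by -1.
  [ 1   0  -2  |   4 ]
  [ 0   1   0  |   0 ]
  [ 1  -1  -1  |  -1 ]
Subtract r1 from r3.
  [ 1   0  -2  |   4 ]
  [ 0   1   0  |   0 ]
  [ 0  -1   1  |  -5 ]
Add r2 to r3.
  [ 1  0  -2  |   4 ]
  [ 0  1   0  |   0 ]
  [ 0  0   1  |  -5 ]
Add 2 times r3 to r1.
  [ 1  0  0  |  -6 ]
  [ 0  1  0  |   0 ]
  [ 0  0  1  |  -5 ]
Reading off the last column: u = -6, v = 0, w = -5.

(-6, 0, -5)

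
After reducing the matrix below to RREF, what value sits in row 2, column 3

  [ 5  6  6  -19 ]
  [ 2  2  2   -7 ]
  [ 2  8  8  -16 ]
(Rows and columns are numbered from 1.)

1

R1 → 1/5·R1
  [ 1  6/5  6/5  -19/5 ]
  [ 2    2    2     -7 ]
  [ 2    8    8    -16 ]
R2 → R2 − 2·R1
  [ 1   6/5   6/5  -19/5 ]
  [ 0  -2/5  -2/5    3/5 ]
  [ 2     8     8    -16 ]
R3 → R3 − 2·R1
  [ 1   6/5   6/5  -19/5 ]
  [ 0  -2/5  -2/5    3/5 ]
  [ 0  28/5  28/5  -42/5 ]
R2 → -5/2·R2
  [ 1   6/5   6/5  -19/5 ]
  [ 0     1     1   -3/2 ]
  [ 0  28/5  28/5  -42/5 ]
R3 → R3 − 28/5·R2
  [ 1  6/5  6/5  -19/5 ]
  [ 0    1    1   -3/2 ]
  [ 0    0    0      0 ]
R1 → R1 − 6/5·R2
  [ 1  0  0    -2 ]
  [ 0  1  1  -3/2 ]
  [ 0  0  0     0 ]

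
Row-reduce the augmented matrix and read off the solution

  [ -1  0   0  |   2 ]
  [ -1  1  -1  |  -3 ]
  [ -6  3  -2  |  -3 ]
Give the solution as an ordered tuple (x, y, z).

(-2, -5, 0)

r1 → -1·r1
  [  1  0   0  |  -2 ]
  [ -1  1  -1  |  -3 ]
  [ -6  3  -2  |  -3 ]
r2 → r2 + r1
  [  1  0   0  |  -2 ]
  [  0  1  -1  |  -5 ]
  [ -6  3  -2  |  -3 ]
r3 → r3 + 6·r1
  [ 1  0   0  |   -2 ]
  [ 0  1  -1  |   -5 ]
  [ 0  3  -2  |  -15 ]
r3 → r3 − 3·r2
  [ 1  0   0  |  -2 ]
  [ 0  1  -1  |  -5 ]
  [ 0  0   1  |   0 ]
r2 → r2 + r3
  [ 1  0  0  |  -2 ]
  [ 0  1  0  |  -5 ]
  [ 0  0  1  |   0 ]
Reading off the last column: x = -2, y = -5, z = 0.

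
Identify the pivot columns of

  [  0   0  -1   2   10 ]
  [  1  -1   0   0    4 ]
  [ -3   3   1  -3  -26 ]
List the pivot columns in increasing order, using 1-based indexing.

1, 3, 4

R1 <-> R2
  [  1  -1   0   0    4 ]
  [  0   0  -1   2   10 ]
  [ -3   3   1  -3  -26 ]
R3 -> R3 + 3·R1
  [ 1  -1   0   0    4 ]
  [ 0   0  -1   2   10 ]
  [ 0   0   1  -3  -14 ]
R2 -> -1·R2
  [ 1  -1  0   0    4 ]
  [ 0   0  1  -2  -10 ]
  [ 0   0  1  -3  -14 ]
R3 -> R3 − R2
  [ 1  -1  0   0    4 ]
  [ 0   0  1  -2  -10 ]
  [ 0   0  0  -1   -4 ]
R3 -> -1·R3
  [ 1  -1  0   0    4 ]
  [ 0   0  1  -2  -10 ]
  [ 0   0  0   1    4 ]
R2 -> R2 + 2·R3
  [ 1  -1  0  0   4 ]
  [ 0   0  1  0  -2 ]
  [ 0   0  0  1   4 ]
Pivot columns are the columns containing a leading 1.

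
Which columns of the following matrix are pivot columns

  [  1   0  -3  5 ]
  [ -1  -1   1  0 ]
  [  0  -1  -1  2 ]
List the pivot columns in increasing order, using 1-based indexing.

1, 2, 3

r2 := r2 + r1
r2 := -1·r2
r3 := r3 + r2
r2 := r2 − 2·r3
r1 := r1 + 3·r3
Pivot columns are the columns containing a leading 1.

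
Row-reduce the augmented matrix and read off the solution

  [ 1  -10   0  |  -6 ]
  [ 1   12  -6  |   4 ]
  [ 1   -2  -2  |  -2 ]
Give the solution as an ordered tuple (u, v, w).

Subtract r1 from r2.
  [ 1  -10   0  |  -6 ]
  [ 0   22  -6  |  10 ]
  [ 1   -2  -2  |  -2 ]
Subtract r1 from r3.
  [ 1  -10   0  |  -6 ]
  [ 0   22  -6  |  10 ]
  [ 0    8  -2  |   4 ]
Multiply r2 by 1/22.
  [ 1  -10      0  |    -6 ]
  [ 0    1  -3/11  |  5/11 ]
  [ 0    8     -2  |     4 ]
Subtract 8 times r2 from r3.
  [ 1  -10      0  |    -6 ]
  [ 0    1  -3/11  |  5/11 ]
  [ 0    0   2/11  |  4/11 ]
Multiply r3 by 11/2.
  [ 1  -10      0  |    -6 ]
  [ 0    1  -3/11  |  5/11 ]
  [ 0    0      1  |     2 ]
Add 3/11 times r3 to r2.
  [ 1  -10  0  |  -6 ]
  [ 0    1  0  |   1 ]
  [ 0    0  1  |   2 ]
Add 10 times r2 to r1.
  [ 1  0  0  |  4 ]
  [ 0  1  0  |  1 ]
  [ 0  0  1  |  2 ]
Reading off the last column: u = 4, v = 1, w = 2.

(4, 1, 2)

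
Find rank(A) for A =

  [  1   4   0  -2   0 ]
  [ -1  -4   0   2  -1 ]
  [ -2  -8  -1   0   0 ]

R2 := R2 + R1
  [  1   4   0  -2   0 ]
  [  0   0   0   0  -1 ]
  [ -2  -8  -1   0   0 ]
R3 := R3 + 2·R1
  [ 1  4   0  -2   0 ]
  [ 0  0   0   0  -1 ]
  [ 0  0  -1  -4   0 ]
R2 <=> R3
  [ 1  4   0  -2   0 ]
  [ 0  0  -1  -4   0 ]
  [ 0  0   0   0  -1 ]
R2 := -1·R2
  [ 1  4  0  -2   0 ]
  [ 0  0  1   4   0 ]
  [ 0  0  0   0  -1 ]
R3 := -1·R3
  [ 1  4  0  -2  0 ]
  [ 0  0  1   4  0 ]
  [ 0  0  0   0  1 ]
The reduced form has 3 nonzero rows.

rank = 3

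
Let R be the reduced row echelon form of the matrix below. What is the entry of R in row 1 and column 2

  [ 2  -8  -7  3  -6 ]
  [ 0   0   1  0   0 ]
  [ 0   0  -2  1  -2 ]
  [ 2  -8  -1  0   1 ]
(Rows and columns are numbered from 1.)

-4

Multiply ρ1 by 1/2.
  [ 1  -4  -7/2  3/2  -3 ]
  [ 0   0     1    0   0 ]
  [ 0   0    -2    1  -2 ]
  [ 2  -8    -1    0   1 ]
Subtract 2 times ρ1 from ρ4.
  [ 1  -4  -7/2  3/2  -3 ]
  [ 0   0     1    0   0 ]
  [ 0   0    -2    1  -2 ]
  [ 0   0     6   -3   7 ]
Add 2 times ρ2 to ρ3.
  [ 1  -4  -7/2  3/2  -3 ]
  [ 0   0     1    0   0 ]
  [ 0   0     0    1  -2 ]
  [ 0   0     6   -3   7 ]
Subtract 6 times ρ2 from ρ4.
  [ 1  -4  -7/2  3/2  -3 ]
  [ 0   0     1    0   0 ]
  [ 0   0     0    1  -2 ]
  [ 0   0     0   -3   7 ]
Add 3 times ρ3 to ρ4.
  [ 1  -4  -7/2  3/2  -3 ]
  [ 0   0     1    0   0 ]
  [ 0   0     0    1  -2 ]
  [ 0   0     0    0   1 ]
Add 2 times ρ4 to ρ3.
  [ 1  -4  -7/2  3/2  -3 ]
  [ 0   0     1    0   0 ]
  [ 0   0     0    1   0 ]
  [ 0   0     0    0   1 ]
Add 3 times ρ4 to ρ1.
  [ 1  -4  -7/2  3/2  0 ]
  [ 0   0     1    0  0 ]
  [ 0   0     0    1  0 ]
  [ 0   0     0    0  1 ]
Subtract 3/2 times ρ3 from ρ1.
  [ 1  -4  -7/2  0  0 ]
  [ 0   0     1  0  0 ]
  [ 0   0     0  1  0 ]
  [ 0   0     0  0  1 ]
Add 7/2 times ρ2 to ρ1.
  [ 1  -4  0  0  0 ]
  [ 0   0  1  0  0 ]
  [ 0   0  0  1  0 ]
  [ 0   0  0  0  1 ]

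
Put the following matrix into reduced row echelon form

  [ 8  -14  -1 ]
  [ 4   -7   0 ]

[[1, -7/4, 0], [0, 0, 1]]

R1 -> 1/8·R1
  [ 1  -7/4  -1/8 ]
  [ 4    -7     0 ]
R2 -> R2 − 4·R1
  [ 1  -7/4  -1/8 ]
  [ 0     0   1/2 ]
R2 -> 2·R2
  [ 1  -7/4  -1/8 ]
  [ 0     0     1 ]
R1 -> R1 + 1/8·R2
  [ 1  -7/4  0 ]
  [ 0     0  1 ]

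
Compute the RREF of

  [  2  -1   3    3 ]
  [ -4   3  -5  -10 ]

[[1, 0, 2, -1/2], [0, 1, 1, -4]]

r1 → 1/2·r1
  [  1  -1/2  3/2  3/2 ]
  [ -4     3   -5  -10 ]
r2 → r2 + 4·r1
  [ 1  -1/2  3/2  3/2 ]
  [ 0     1    1   -4 ]
r1 → r1 + 1/2·r2
  [ 1  0  2  -1/2 ]
  [ 0  1  1    -4 ]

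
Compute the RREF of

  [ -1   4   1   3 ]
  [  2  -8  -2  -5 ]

[[1, -4, -1, 0], [0, 0, 0, 1]]

r1 := -1·r1
  [ 1  -4  -1  -3 ]
  [ 2  -8  -2  -5 ]
r2 := r2 − 2·r1
  [ 1  -4  -1  -3 ]
  [ 0   0   0   1 ]
r1 := r1 + 3·r2
  [ 1  -4  -1  0 ]
  [ 0   0   0  1 ]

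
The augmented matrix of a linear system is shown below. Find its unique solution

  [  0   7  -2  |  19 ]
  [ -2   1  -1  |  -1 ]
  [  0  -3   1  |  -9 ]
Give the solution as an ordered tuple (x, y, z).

(4, 1, -6)

Swap R1 and R2.
Multiply R1 by -1/2.
Multiply R2 by 1/7.
Add 3 times R2 to R3.
Multiply R3 by 7.
Add 2/7 times R3 to R2.
Subtract 1/2 times R3 from R1.
Add 1/2 times R2 to R1.
Reading off the last column: x = 4, y = 1, z = -6.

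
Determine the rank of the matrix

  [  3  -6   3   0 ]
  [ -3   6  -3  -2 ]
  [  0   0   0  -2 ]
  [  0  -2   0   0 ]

R1 ← 1/3·R1
  [  1  -2   1   0 ]
  [ -3   6  -3  -2 ]
  [  0   0   0  -2 ]
  [  0  -2   0   0 ]
R2 ← R2 + 3·R1
  [ 1  -2  1   0 ]
  [ 0   0  0  -2 ]
  [ 0   0  0  -2 ]
  [ 0  -2  0   0 ]
R2 <=> R4
  [ 1  -2  1   0 ]
  [ 0  -2  0   0 ]
  [ 0   0  0  -2 ]
  [ 0   0  0  -2 ]
R2 ← -1/2·R2
  [ 1  -2  1   0 ]
  [ 0   1  0   0 ]
  [ 0   0  0  -2 ]
  [ 0   0  0  -2 ]
R3 ← -1/2·R3
  [ 1  -2  1   0 ]
  [ 0   1  0   0 ]
  [ 0   0  0   1 ]
  [ 0   0  0  -2 ]
R4 ← R4 + 2·R3
  [ 1  -2  1  0 ]
  [ 0   1  0  0 ]
  [ 0   0  0  1 ]
  [ 0   0  0  0 ]
R1 ← R1 + 2·R2
  [ 1  0  1  0 ]
  [ 0  1  0  0 ]
  [ 0  0  0  1 ]
  [ 0  0  0  0 ]
The reduced form has 3 nonzero rows.

rank = 3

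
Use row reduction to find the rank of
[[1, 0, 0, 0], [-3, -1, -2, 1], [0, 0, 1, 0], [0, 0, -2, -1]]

rank = 4

R2 → R2 + 3·R1
  [ 1   0   0   0 ]
  [ 0  -1  -2   1 ]
  [ 0   0   1   0 ]
  [ 0   0  -2  -1 ]
R2 → -1·R2
  [ 1  0   0   0 ]
  [ 0  1   2  -1 ]
  [ 0  0   1   0 ]
  [ 0  0  -2  -1 ]
R4 → R4 + 2·R3
  [ 1  0  0   0 ]
  [ 0  1  2  -1 ]
  [ 0  0  1   0 ]
  [ 0  0  0  -1 ]
R4 → -1·R4
  [ 1  0  0   0 ]
  [ 0  1  2  -1 ]
  [ 0  0  1   0 ]
  [ 0  0  0   1 ]
R2 → R2 + R4
  [ 1  0  0  0 ]
  [ 0  1  2  0 ]
  [ 0  0  1  0 ]
  [ 0  0  0  1 ]
R2 → R2 − 2·R3
  [ 1  0  0  0 ]
  [ 0  1  0  0 ]
  [ 0  0  1  0 ]
  [ 0  0  0  1 ]
The reduced form has 4 nonzero rows.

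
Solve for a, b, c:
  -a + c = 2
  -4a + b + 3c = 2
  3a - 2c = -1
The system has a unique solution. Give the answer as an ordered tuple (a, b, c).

(3, -1, 5)

Form the augmented matrix and row-reduce:
  [ -1  0   1  |   2 ]
  [ -4  1   3  |   2 ]
  [  3  0  -2  |  -1 ]
Multiply r1 by -1.
  [  1  0  -1  |  -2 ]
  [ -4  1   3  |   2 ]
  [  3  0  -2  |  -1 ]
Add 4 times r1 to r2.
  [ 1  0  -1  |  -2 ]
  [ 0  1  -1  |  -6 ]
  [ 3  0  -2  |  -1 ]
Subtract 3 times r1 from r3.
  [ 1  0  -1  |  -2 ]
  [ 0  1  -1  |  -6 ]
  [ 0  0   1  |   5 ]
Add r3 to r2.
  [ 1  0  -1  |  -2 ]
  [ 0  1   0  |  -1 ]
  [ 0  0   1  |   5 ]
Add r3 to r1.
  [ 1  0  0  |   3 ]
  [ 0  1  0  |  -1 ]
  [ 0  0  1  |   5 ]
Reading off the last column: a = 3, b = -1, c = 5.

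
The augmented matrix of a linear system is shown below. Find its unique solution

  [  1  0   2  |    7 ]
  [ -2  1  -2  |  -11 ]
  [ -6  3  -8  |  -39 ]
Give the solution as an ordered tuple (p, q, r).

(1, -3, 3)

ρ2 → ρ2 + 2·ρ1
ρ3 → ρ3 + 6·ρ1
ρ3 → ρ3 − 3·ρ2
ρ3 → -1/2·ρ3
ρ2 → ρ2 − 2·ρ3
ρ1 → ρ1 − 2·ρ3
Reading off the last column: p = 1, q = -3, r = 3.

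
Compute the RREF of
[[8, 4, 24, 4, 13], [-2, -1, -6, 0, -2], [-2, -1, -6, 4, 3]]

[[1, 1/2, 3, 0, 1], [0, 0, 0, 1, 5/4], [0, 0, 0, 0, 0]]

R1 → 1/8·R1
  [  1  1/2   3  1/2  13/8 ]
  [ -2   -1  -6    0    -2 ]
  [ -2   -1  -6    4     3 ]
R2 → R2 + 2·R1
  [  1  1/2   3  1/2  13/8 ]
  [  0    0   0    1   5/4 ]
  [ -2   -1  -6    4     3 ]
R3 → R3 + 2·R1
  [ 1  1/2  3  1/2  13/8 ]
  [ 0    0  0    1   5/4 ]
  [ 0    0  0    5  25/4 ]
R3 → R3 − 5·R2
  [ 1  1/2  3  1/2  13/8 ]
  [ 0    0  0    1   5/4 ]
  [ 0    0  0    0     0 ]
R1 → R1 − 1/2·R2
  [ 1  1/2  3  0    1 ]
  [ 0    0  0  1  5/4 ]
  [ 0    0  0  0    0 ]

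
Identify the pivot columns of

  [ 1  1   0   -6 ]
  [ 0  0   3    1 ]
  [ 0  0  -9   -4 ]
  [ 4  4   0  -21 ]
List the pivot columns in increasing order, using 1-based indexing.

r4 -> r4 − 4·r1
r2 -> 1/3·r2
r3 -> r3 + 9·r2
r3 -> -1·r3
r4 -> r4 − 3·r3
r2 -> r2 − 1/3·r3
r1 -> r1 + 6·r3
Pivot columns are the columns containing a leading 1.

1, 3, 4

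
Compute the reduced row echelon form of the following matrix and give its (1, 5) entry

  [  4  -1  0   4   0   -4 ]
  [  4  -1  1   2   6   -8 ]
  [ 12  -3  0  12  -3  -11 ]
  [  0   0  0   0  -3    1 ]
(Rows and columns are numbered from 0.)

Multiply R1 by 1/4.
Subtract 4 times R1 from R2.
Subtract 12 times R1 from R3.
Multiply R3 by -1/3.
Add 3 times R3 to R4.
Subtract 6 times R3 from R2.

-2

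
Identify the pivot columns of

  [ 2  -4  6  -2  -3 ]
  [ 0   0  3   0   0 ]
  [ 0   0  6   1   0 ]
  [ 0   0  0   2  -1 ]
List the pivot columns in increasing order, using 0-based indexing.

0, 2, 3, 4

Multiply R1 by 1/2.
  [ 1  -2  3  -1  -3/2 ]
  [ 0   0  3   0     0 ]
  [ 0   0  6   1     0 ]
  [ 0   0  0   2    -1 ]
Multiply R2 by 1/3.
  [ 1  -2  3  -1  -3/2 ]
  [ 0   0  1   0     0 ]
  [ 0   0  6   1     0 ]
  [ 0   0  0   2    -1 ]
Subtract 6 times R2 from R3.
  [ 1  -2  3  -1  -3/2 ]
  [ 0   0  1   0     0 ]
  [ 0   0  0   1     0 ]
  [ 0   0  0   2    -1 ]
Subtract 2 times R3 from R4.
  [ 1  -2  3  -1  -3/2 ]
  [ 0   0  1   0     0 ]
  [ 0   0  0   1     0 ]
  [ 0   0  0   0    -1 ]
Multiply R4 by -1.
  [ 1  -2  3  -1  -3/2 ]
  [ 0   0  1   0     0 ]
  [ 0   0  0   1     0 ]
  [ 0   0  0   0     1 ]
Add 3/2 times R4 to R1.
  [ 1  -2  3  -1  0 ]
  [ 0   0  1   0  0 ]
  [ 0   0  0   1  0 ]
  [ 0   0  0   0  1 ]
Add R3 to R1.
  [ 1  -2  3  0  0 ]
  [ 0   0  1  0  0 ]
  [ 0   0  0  1  0 ]
  [ 0   0  0  0  1 ]
Subtract 3 times R2 from R1.
  [ 1  -2  0  0  0 ]
  [ 0   0  1  0  0 ]
  [ 0   0  0  1  0 ]
  [ 0   0  0  0  1 ]
Pivot columns are the columns containing a leading 1.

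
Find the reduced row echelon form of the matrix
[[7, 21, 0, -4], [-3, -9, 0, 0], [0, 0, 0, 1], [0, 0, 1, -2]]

Multiply R1 by 1/7.
  [  1   3  0  -4/7 ]
  [ -3  -9  0     0 ]
  [  0   0  0     1 ]
  [  0   0  1    -2 ]
Add 3 times R1 to R2.
  [ 1  3  0   -4/7 ]
  [ 0  0  0  -12/7 ]
  [ 0  0  0      1 ]
  [ 0  0  1     -2 ]
Swap R2 and R4.
  [ 1  3  0   -4/7 ]
  [ 0  0  1     -2 ]
  [ 0  0  0      1 ]
  [ 0  0  0  -12/7 ]
Add 12/7 times R3 to R4.
  [ 1  3  0  -4/7 ]
  [ 0  0  1    -2 ]
  [ 0  0  0     1 ]
  [ 0  0  0     0 ]
Add 2 times R3 to R2.
  [ 1  3  0  -4/7 ]
  [ 0  0  1     0 ]
  [ 0  0  0     1 ]
  [ 0  0  0     0 ]
Add 4/7 times R3 to R1.
  [ 1  3  0  0 ]
  [ 0  0  1  0 ]
  [ 0  0  0  1 ]
  [ 0  0  0  0 ]

[[1, 3, 0, 0], [0, 0, 1, 0], [0, 0, 0, 1], [0, 0, 0, 0]]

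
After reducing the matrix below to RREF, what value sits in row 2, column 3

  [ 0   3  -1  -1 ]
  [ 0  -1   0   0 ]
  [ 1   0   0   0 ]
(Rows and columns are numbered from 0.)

r1 <-> r3
r2 -> -1·r2
r3 -> r3 − 3·r2
r3 -> -1·r3

1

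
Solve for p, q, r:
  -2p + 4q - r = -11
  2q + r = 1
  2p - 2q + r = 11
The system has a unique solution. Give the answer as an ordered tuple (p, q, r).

(5, 0, 1)

Form the augmented matrix and row-reduce:
  [ -2   4  -1  |  -11 ]
  [  0   2   1  |    1 ]
  [  2  -2   1  |   11 ]
R1 ← -1/2·R1
  [ 1  -2  1/2  |  11/2 ]
  [ 0   2    1  |     1 ]
  [ 2  -2    1  |    11 ]
R3 ← R3 − 2·R1
  [ 1  -2  1/2  |  11/2 ]
  [ 0   2    1  |     1 ]
  [ 0   2    0  |     0 ]
R2 ← 1/2·R2
  [ 1  -2  1/2  |  11/2 ]
  [ 0   1  1/2  |   1/2 ]
  [ 0   2    0  |     0 ]
R3 ← R3 − 2·R2
  [ 1  -2  1/2  |  11/2 ]
  [ 0   1  1/2  |   1/2 ]
  [ 0   0   -1  |    -1 ]
R3 ← -1·R3
  [ 1  -2  1/2  |  11/2 ]
  [ 0   1  1/2  |   1/2 ]
  [ 0   0    1  |     1 ]
R2 ← R2 − 1/2·R3
  [ 1  -2  1/2  |  11/2 ]
  [ 0   1    0  |     0 ]
  [ 0   0    1  |     1 ]
R1 ← R1 − 1/2·R3
  [ 1  -2  0  |  5 ]
  [ 0   1  0  |  0 ]
  [ 0   0  1  |  1 ]
R1 ← R1 + 2·R2
  [ 1  0  0  |  5 ]
  [ 0  1  0  |  0 ]
  [ 0  0  1  |  1 ]
Reading off the last column: p = 5, q = 0, r = 1.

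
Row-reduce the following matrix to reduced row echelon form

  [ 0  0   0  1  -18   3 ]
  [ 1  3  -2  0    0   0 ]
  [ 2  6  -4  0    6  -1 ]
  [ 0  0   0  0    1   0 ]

Swap R1 and R2.
  [ 1  3  -2  0    0   0 ]
  [ 0  0   0  1  -18   3 ]
  [ 2  6  -4  0    6  -1 ]
  [ 0  0   0  0    1   0 ]
Subtract 2 times R1 from R3.
  [ 1  3  -2  0    0   0 ]
  [ 0  0   0  1  -18   3 ]
  [ 0  0   0  0    6  -1 ]
  [ 0  0   0  0    1   0 ]
Multiply R3 by 1/6.
  [ 1  3  -2  0    0     0 ]
  [ 0  0   0  1  -18     3 ]
  [ 0  0   0  0    1  -1/6 ]
  [ 0  0   0  0    1     0 ]
Subtract R3 from R4.
  [ 1  3  -2  0    0     0 ]
  [ 0  0   0  1  -18     3 ]
  [ 0  0   0  0    1  -1/6 ]
  [ 0  0   0  0    0   1/6 ]
Multiply R4 by 6.
  [ 1  3  -2  0    0     0 ]
  [ 0  0   0  1  -18     3 ]
  [ 0  0   0  0    1  -1/6 ]
  [ 0  0   0  0    0     1 ]
Add 1/6 times R4 to R3.
  [ 1  3  -2  0    0  0 ]
  [ 0  0   0  1  -18  3 ]
  [ 0  0   0  0    1  0 ]
  [ 0  0   0  0    0  1 ]
Subtract 3 times R4 from R2.
  [ 1  3  -2  0    0  0 ]
  [ 0  0   0  1  -18  0 ]
  [ 0  0   0  0    1  0 ]
  [ 0  0   0  0    0  1 ]
Add 18 times R3 to R2.
  [ 1  3  -2  0  0  0 ]
  [ 0  0   0  1  0  0 ]
  [ 0  0   0  0  1  0 ]
  [ 0  0   0  0  0  1 ]

[[1, 3, -2, 0, 0, 0], [0, 0, 0, 1, 0, 0], [0, 0, 0, 0, 1, 0], [0, 0, 0, 0, 0, 1]]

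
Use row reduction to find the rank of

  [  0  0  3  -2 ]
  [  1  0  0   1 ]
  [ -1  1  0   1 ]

R1 ↔ R2
  [  1  0  0   1 ]
  [  0  0  3  -2 ]
  [ -1  1  0   1 ]
R3 → R3 + R1
  [ 1  0  0   1 ]
  [ 0  0  3  -2 ]
  [ 0  1  0   2 ]
R2 ↔ R3
  [ 1  0  0   1 ]
  [ 0  1  0   2 ]
  [ 0  0  3  -2 ]
R3 → 1/3·R3
  [ 1  0  0     1 ]
  [ 0  1  0     2 ]
  [ 0  0  1  -2/3 ]
The reduced form has 3 nonzero rows.

rank = 3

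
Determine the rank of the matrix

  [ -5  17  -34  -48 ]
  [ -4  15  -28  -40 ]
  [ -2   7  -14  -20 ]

rank = 3

r1 → -1/5·r1
  [  1  -17/5  34/5  48/5 ]
  [ -4     15   -28   -40 ]
  [ -2      7   -14   -20 ]
r2 → r2 + 4·r1
  [  1  -17/5  34/5  48/5 ]
  [  0    7/5  -4/5  -8/5 ]
  [ -2      7   -14   -20 ]
r3 → r3 + 2·r1
  [ 1  -17/5  34/5  48/5 ]
  [ 0    7/5  -4/5  -8/5 ]
  [ 0    1/5  -2/5  -4/5 ]
r2 → 5/7·r2
  [ 1  -17/5  34/5  48/5 ]
  [ 0      1  -4/7  -8/7 ]
  [ 0    1/5  -2/5  -4/5 ]
r3 → r3 − 1/5·r2
  [ 1  -17/5  34/5  48/5 ]
  [ 0      1  -4/7  -8/7 ]
  [ 0      0  -2/7  -4/7 ]
r3 → -7/2·r3
  [ 1  -17/5  34/5  48/5 ]
  [ 0      1  -4/7  -8/7 ]
  [ 0      0     1     2 ]
r2 → r2 + 4/7·r3
  [ 1  -17/5  34/5  48/5 ]
  [ 0      1     0     0 ]
  [ 0      0     1     2 ]
r1 → r1 − 34/5·r3
  [ 1  -17/5  0  -4 ]
  [ 0      1  0   0 ]
  [ 0      0  1   2 ]
r1 → r1 + 17/5·r2
  [ 1  0  0  -4 ]
  [ 0  1  0   0 ]
  [ 0  0  1   2 ]
The reduced form has 3 nonzero rows.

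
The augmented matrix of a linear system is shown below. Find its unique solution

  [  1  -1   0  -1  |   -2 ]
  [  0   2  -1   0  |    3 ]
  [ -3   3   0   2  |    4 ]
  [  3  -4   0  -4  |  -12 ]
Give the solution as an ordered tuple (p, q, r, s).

(4, 4, 5, 2)

R3 → R3 + 3·R1
  [ 1  -1   0  -1  |   -2 ]
  [ 0   2  -1   0  |    3 ]
  [ 0   0   0  -1  |   -2 ]
  [ 3  -4   0  -4  |  -12 ]
R4 → R4 − 3·R1
  [ 1  -1   0  -1  |  -2 ]
  [ 0   2  -1   0  |   3 ]
  [ 0   0   0  -1  |  -2 ]
  [ 0  -1   0  -1  |  -6 ]
R2 → 1/2·R2
  [ 1  -1     0  -1  |   -2 ]
  [ 0   1  -1/2   0  |  3/2 ]
  [ 0   0     0  -1  |   -2 ]
  [ 0  -1     0  -1  |   -6 ]
R4 → R4 + R2
  [ 1  -1     0  -1  |    -2 ]
  [ 0   1  -1/2   0  |   3/2 ]
  [ 0   0     0  -1  |    -2 ]
  [ 0   0  -1/2  -1  |  -9/2 ]
R3 ↔ R4
  [ 1  -1     0  -1  |    -2 ]
  [ 0   1  -1/2   0  |   3/2 ]
  [ 0   0  -1/2  -1  |  -9/2 ]
  [ 0   0     0  -1  |    -2 ]
R3 → -2·R3
  [ 1  -1     0  -1  |   -2 ]
  [ 0   1  -1/2   0  |  3/2 ]
  [ 0   0     1   2  |    9 ]
  [ 0   0     0  -1  |   -2 ]
R4 → -1·R4
  [ 1  -1     0  -1  |   -2 ]
  [ 0   1  -1/2   0  |  3/2 ]
  [ 0   0     1   2  |    9 ]
  [ 0   0     0   1  |    2 ]
R3 → R3 − 2·R4
  [ 1  -1     0  -1  |   -2 ]
  [ 0   1  -1/2   0  |  3/2 ]
  [ 0   0     1   0  |    5 ]
  [ 0   0     0   1  |    2 ]
R1 → R1 + R4
  [ 1  -1     0  0  |    0 ]
  [ 0   1  -1/2  0  |  3/2 ]
  [ 0   0     1  0  |    5 ]
  [ 0   0     0  1  |    2 ]
R2 → R2 + 1/2·R3
  [ 1  -1  0  0  |  0 ]
  [ 0   1  0  0  |  4 ]
  [ 0   0  1  0  |  5 ]
  [ 0   0  0  1  |  2 ]
R1 → R1 + R2
  [ 1  0  0  0  |  4 ]
  [ 0  1  0  0  |  4 ]
  [ 0  0  1  0  |  5 ]
  [ 0  0  0  1  |  2 ]
Reading off the last column: p = 4, q = 4, r = 5, s = 2.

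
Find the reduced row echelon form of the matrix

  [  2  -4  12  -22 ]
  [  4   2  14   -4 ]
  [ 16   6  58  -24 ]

[[1, 0, 4, -3], [0, 1, -1, 4], [0, 0, 0, 0]]

R1 -> 1/2·R1
R2 -> R2 − 4·R1
R3 -> R3 − 16·R1
R2 -> 1/10·R2
R3 -> R3 − 38·R2
R1 -> R1 + 2·R2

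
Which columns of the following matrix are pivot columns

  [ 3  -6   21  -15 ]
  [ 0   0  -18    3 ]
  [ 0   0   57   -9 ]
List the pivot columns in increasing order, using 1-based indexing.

Multiply R1 by 1/3.
  [ 1  -2    7  -5 ]
  [ 0   0  -18   3 ]
  [ 0   0   57  -9 ]
Multiply R2 by -1/18.
  [ 1  -2   7    -5 ]
  [ 0   0   1  -1/6 ]
  [ 0   0  57    -9 ]
Subtract 57 times R2 from R3.
  [ 1  -2  7    -5 ]
  [ 0   0  1  -1/6 ]
  [ 0   0  0   1/2 ]
Multiply R3 by 2.
  [ 1  -2  7    -5 ]
  [ 0   0  1  -1/6 ]
  [ 0   0  0     1 ]
Add 1/6 times R3 to R2.
  [ 1  -2  7  -5 ]
  [ 0   0  1   0 ]
  [ 0   0  0   1 ]
Add 5 times R3 to R1.
  [ 1  -2  7  0 ]
  [ 0   0  1  0 ]
  [ 0   0  0  1 ]
Subtract 7 times R2 from R1.
  [ 1  -2  0  0 ]
  [ 0   0  1  0 ]
  [ 0   0  0  1 ]
Pivot columns are the columns containing a leading 1.

1, 3, 4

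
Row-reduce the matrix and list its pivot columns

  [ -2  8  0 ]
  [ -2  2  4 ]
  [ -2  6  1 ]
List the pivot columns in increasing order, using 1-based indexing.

Multiply R1 by -1/2.
Add 2 times R1 to R2.
Add 2 times R1 to R3.
Multiply R2 by -1/6.
Add 2 times R2 to R3.
Multiply R3 by -3.
Add 2/3 times R3 to R2.
Add 4 times R2 to R1.
Pivot columns are the columns containing a leading 1.

1, 2, 3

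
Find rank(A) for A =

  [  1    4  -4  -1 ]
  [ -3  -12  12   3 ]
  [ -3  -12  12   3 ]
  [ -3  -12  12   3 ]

rank = 1

Add 3 times r1 to r2.
Add 3 times r1 to r3.
Add 3 times r1 to r4.
The reduced form has 1 nonzero row.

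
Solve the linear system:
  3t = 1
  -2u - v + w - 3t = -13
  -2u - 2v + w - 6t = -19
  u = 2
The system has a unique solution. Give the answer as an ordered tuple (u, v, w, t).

Form the augmented matrix and row-reduce:
  [  0   0  0   3  |    1 ]
  [ -2  -1  1  -3  |  -13 ]
  [ -2  -2  1  -6  |  -19 ]
  [  1   0  0   0  |    2 ]
R1 <=> R2
R1 := -1/2·R1
R3 := R3 + 2·R1
R4 := R4 − R1
R2 <=> R3
R2 := -1·R2
R4 := R4 + 1/2·R2
R3 <=> R4
R3 := 2·R3
R4 := 1/3·R4
R2 := R2 − 3·R4
R1 := R1 − 3/2·R4
R1 := R1 + 1/2·R3
R1 := R1 − 1/2·R2
Reading off the last column: u = 2, v = 5, w = -3, t = 1/3.

(2, 5, -3, 1/3)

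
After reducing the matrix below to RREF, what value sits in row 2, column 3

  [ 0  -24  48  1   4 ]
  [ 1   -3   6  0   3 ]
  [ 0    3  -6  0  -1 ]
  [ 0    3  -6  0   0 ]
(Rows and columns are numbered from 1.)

ρ1 ↔ ρ2
ρ2 := -1/24·ρ2
ρ3 := ρ3 − 3·ρ2
ρ4 := ρ4 − 3·ρ2
ρ3 := 8·ρ3
ρ4 := ρ4 − 1/8·ρ3
ρ3 := ρ3 + 4·ρ4
ρ2 := ρ2 + 1/6·ρ4
ρ1 := ρ1 − 3·ρ4
ρ2 := ρ2 + 1/24·ρ3
ρ1 := ρ1 + 3·ρ2

-2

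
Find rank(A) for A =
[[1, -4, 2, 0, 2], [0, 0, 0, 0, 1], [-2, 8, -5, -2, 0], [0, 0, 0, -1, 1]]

R3 → R3 + 2·R1
  [ 1  -4   2   0  2 ]
  [ 0   0   0   0  1 ]
  [ 0   0  -1  -2  4 ]
  [ 0   0   0  -1  1 ]
R2 <=> R3
  [ 1  -4   2   0  2 ]
  [ 0   0  -1  -2  4 ]
  [ 0   0   0   0  1 ]
  [ 0   0   0  -1  1 ]
R2 → -1·R2
  [ 1  -4  2   0   2 ]
  [ 0   0  1   2  -4 ]
  [ 0   0  0   0   1 ]
  [ 0   0  0  -1   1 ]
R3 <=> R4
  [ 1  -4  2   0   2 ]
  [ 0   0  1   2  -4 ]
  [ 0   0  0  -1   1 ]
  [ 0   0  0   0   1 ]
R3 → -1·R3
  [ 1  -4  2  0   2 ]
  [ 0   0  1  2  -4 ]
  [ 0   0  0  1  -1 ]
  [ 0   0  0  0   1 ]
R3 → R3 + R4
  [ 1  -4  2  0   2 ]
  [ 0   0  1  2  -4 ]
  [ 0   0  0  1   0 ]
  [ 0   0  0  0   1 ]
R2 → R2 + 4·R4
  [ 1  -4  2  0  2 ]
  [ 0   0  1  2  0 ]
  [ 0   0  0  1  0 ]
  [ 0   0  0  0  1 ]
R1 → R1 − 2·R4
  [ 1  -4  2  0  0 ]
  [ 0   0  1  2  0 ]
  [ 0   0  0  1  0 ]
  [ 0   0  0  0  1 ]
R2 → R2 − 2·R3
  [ 1  -4  2  0  0 ]
  [ 0   0  1  0  0 ]
  [ 0   0  0  1  0 ]
  [ 0   0  0  0  1 ]
R1 → R1 − 2·R2
  [ 1  -4  0  0  0 ]
  [ 0   0  1  0  0 ]
  [ 0   0  0  1  0 ]
  [ 0   0  0  0  1 ]
The reduced form has 4 nonzero rows.

rank = 4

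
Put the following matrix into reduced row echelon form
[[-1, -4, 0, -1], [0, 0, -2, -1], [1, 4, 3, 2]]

[[1, 4, 0, 0], [0, 0, 1, 0], [0, 0, 0, 1]]

Multiply R1 by -1.
Subtract R1 from R3.
Multiply R2 by -1/2.
Subtract 3 times R2 from R3.
Multiply R3 by -2.
Subtract 1/2 times R3 from R2.
Subtract R3 from R1.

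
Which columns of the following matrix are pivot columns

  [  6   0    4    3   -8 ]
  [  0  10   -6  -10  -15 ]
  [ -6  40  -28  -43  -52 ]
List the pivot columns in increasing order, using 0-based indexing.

r1 -> 1/6·r1
  [  1   0  2/3  1/2  -4/3 ]
  [  0  10   -6  -10   -15 ]
  [ -6  40  -28  -43   -52 ]
r3 -> r3 + 6·r1
  [ 1   0  2/3  1/2  -4/3 ]
  [ 0  10   -6  -10   -15 ]
  [ 0  40  -24  -40   -60 ]
r2 -> 1/10·r2
  [ 1   0   2/3  1/2  -4/3 ]
  [ 0   1  -3/5   -1  -3/2 ]
  [ 0  40   -24  -40   -60 ]
r3 -> r3 − 40·r2
  [ 1  0   2/3  1/2  -4/3 ]
  [ 0  1  -3/5   -1  -3/2 ]
  [ 0  0     0    0     0 ]
Pivot columns are the columns containing a leading 1.

0, 1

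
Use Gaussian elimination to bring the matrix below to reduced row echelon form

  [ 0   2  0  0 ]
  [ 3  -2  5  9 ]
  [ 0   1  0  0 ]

r1 ↔ r2
  [ 3  -2  5  9 ]
  [ 0   2  0  0 ]
  [ 0   1  0  0 ]
r1 → 1/3·r1
  [ 1  -2/3  5/3  3 ]
  [ 0     2    0  0 ]
  [ 0     1    0  0 ]
r2 → 1/2·r2
  [ 1  -2/3  5/3  3 ]
  [ 0     1    0  0 ]
  [ 0     1    0  0 ]
r3 → r3 − r2
  [ 1  -2/3  5/3  3 ]
  [ 0     1    0  0 ]
  [ 0     0    0  0 ]
r1 → r1 + 2/3·r2
  [ 1  0  5/3  3 ]
  [ 0  1    0  0 ]
  [ 0  0    0  0 ]

[[1, 0, 5/3, 3], [0, 1, 0, 0], [0, 0, 0, 0]]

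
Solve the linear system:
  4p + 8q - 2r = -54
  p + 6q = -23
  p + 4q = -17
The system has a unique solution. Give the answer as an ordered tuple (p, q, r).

(-5, -3, 5)

Form the augmented matrix and row-reduce:
  [ 4  8  -2  |  -54 ]
  [ 1  6   0  |  -23 ]
  [ 1  4   0  |  -17 ]
R1 := 1/4·R1
  [ 1  2  -1/2  |  -27/2 ]
  [ 1  6     0  |    -23 ]
  [ 1  4     0  |    -17 ]
R2 := R2 − R1
  [ 1  2  -1/2  |  -27/2 ]
  [ 0  4   1/2  |  -19/2 ]
  [ 1  4     0  |    -17 ]
R3 := R3 − R1
  [ 1  2  -1/2  |  -27/2 ]
  [ 0  4   1/2  |  -19/2 ]
  [ 0  2   1/2  |   -7/2 ]
R2 := 1/4·R2
  [ 1  2  -1/2  |  -27/2 ]
  [ 0  1   1/8  |  -19/8 ]
  [ 0  2   1/2  |   -7/2 ]
R3 := R3 − 2·R2
  [ 1  2  -1/2  |  -27/2 ]
  [ 0  1   1/8  |  -19/8 ]
  [ 0  0   1/4  |    5/4 ]
R3 := 4·R3
  [ 1  2  -1/2  |  -27/2 ]
  [ 0  1   1/8  |  -19/8 ]
  [ 0  0     1  |      5 ]
R2 := R2 − 1/8·R3
  [ 1  2  -1/2  |  -27/2 ]
  [ 0  1     0  |     -3 ]
  [ 0  0     1  |      5 ]
R1 := R1 + 1/2·R3
  [ 1  2  0  |  -11 ]
  [ 0  1  0  |   -3 ]
  [ 0  0  1  |    5 ]
R1 := R1 − 2·R2
  [ 1  0  0  |  -5 ]
  [ 0  1  0  |  -3 ]
  [ 0  0  1  |   5 ]
Reading off the last column: p = -5, q = -3, r = 5.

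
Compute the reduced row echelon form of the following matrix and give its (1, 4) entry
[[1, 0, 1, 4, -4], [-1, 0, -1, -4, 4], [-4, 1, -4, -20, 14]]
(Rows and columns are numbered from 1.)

Add r1 to r2.
  [  1  0   1    4  -4 ]
  [  0  0   0    0   0 ]
  [ -4  1  -4  -20  14 ]
Add 4 times r1 to r3.
  [ 1  0  1   4  -4 ]
  [ 0  0  0   0   0 ]
  [ 0  1  0  -4  -2 ]
Swap r2 and r3.
  [ 1  0  1   4  -4 ]
  [ 0  1  0  -4  -2 ]
  [ 0  0  0   0   0 ]

4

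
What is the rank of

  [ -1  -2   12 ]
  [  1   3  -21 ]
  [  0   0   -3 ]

Multiply R1 by -1.
  [ 1  2  -12 ]
  [ 1  3  -21 ]
  [ 0  0   -3 ]
Subtract R1 from R2.
  [ 1  2  -12 ]
  [ 0  1   -9 ]
  [ 0  0   -3 ]
Multiply R3 by -1/3.
  [ 1  2  -12 ]
  [ 0  1   -9 ]
  [ 0  0    1 ]
Add 9 times R3 to R2.
  [ 1  2  -12 ]
  [ 0  1    0 ]
  [ 0  0    1 ]
Add 12 times R3 to R1.
  [ 1  2  0 ]
  [ 0  1  0 ]
  [ 0  0  1 ]
Subtract 2 times R2 from R1.
  [ 1  0  0 ]
  [ 0  1  0 ]
  [ 0  0  1 ]
The reduced form has 3 nonzero rows.

rank = 3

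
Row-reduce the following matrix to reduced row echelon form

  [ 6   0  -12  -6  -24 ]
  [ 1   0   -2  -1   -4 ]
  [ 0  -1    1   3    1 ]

R1 ← 1/6·R1
  [ 1   0  -2  -1  -4 ]
  [ 1   0  -2  -1  -4 ]
  [ 0  -1   1   3   1 ]
R2 ← R2 − R1
  [ 1   0  -2  -1  -4 ]
  [ 0   0   0   0   0 ]
  [ 0  -1   1   3   1 ]
R2 <-> R3
  [ 1   0  -2  -1  -4 ]
  [ 0  -1   1   3   1 ]
  [ 0   0   0   0   0 ]
R2 ← -1·R2
  [ 1  0  -2  -1  -4 ]
  [ 0  1  -1  -3  -1 ]
  [ 0  0   0   0   0 ]

[[1, 0, -2, -1, -4], [0, 1, -1, -3, -1], [0, 0, 0, 0, 0]]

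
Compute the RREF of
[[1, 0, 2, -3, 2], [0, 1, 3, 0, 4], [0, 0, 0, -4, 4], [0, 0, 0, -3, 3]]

Multiply ρ3 by -1/4.
Add 3 times ρ3 to ρ4.
Add 3 times ρ3 to ρ1.

[[1, 0, 2, 0, -1], [0, 1, 3, 0, 4], [0, 0, 0, 1, -1], [0, 0, 0, 0, 0]]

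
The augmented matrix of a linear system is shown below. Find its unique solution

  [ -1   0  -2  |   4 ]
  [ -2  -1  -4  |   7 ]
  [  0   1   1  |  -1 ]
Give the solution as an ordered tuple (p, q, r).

(0, 1, -2)

R1 := -1·R1
  [  1   0   2  |  -4 ]
  [ -2  -1  -4  |   7 ]
  [  0   1   1  |  -1 ]
R2 := R2 + 2·R1
  [ 1   0  2  |  -4 ]
  [ 0  -1  0  |  -1 ]
  [ 0   1  1  |  -1 ]
R2 := -1·R2
  [ 1  0  2  |  -4 ]
  [ 0  1  0  |   1 ]
  [ 0  1  1  |  -1 ]
R3 := R3 − R2
  [ 1  0  2  |  -4 ]
  [ 0  1  0  |   1 ]
  [ 0  0  1  |  -2 ]
R1 := R1 − 2·R3
  [ 1  0  0  |   0 ]
  [ 0  1  0  |   1 ]
  [ 0  0  1  |  -2 ]
Reading off the last column: p = 0, q = 1, r = -2.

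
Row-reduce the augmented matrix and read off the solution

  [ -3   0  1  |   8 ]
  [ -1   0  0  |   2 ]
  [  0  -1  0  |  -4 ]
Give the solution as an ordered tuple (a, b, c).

R1 := -1/3·R1
R2 := R2 + R1
R2 ↔ R3
R2 := -1·R2
R3 := -3·R3
R1 := R1 + 1/3·R3
Reading off the last column: a = -2, b = 4, c = 2.

(-2, 4, 2)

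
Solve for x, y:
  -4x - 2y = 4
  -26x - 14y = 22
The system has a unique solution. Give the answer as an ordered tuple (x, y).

Form the augmented matrix and row-reduce:
  [  -4   -2  |   4 ]
  [ -26  -14  |  22 ]
R1 := -1/4·R1
  [   1  1/2  |  -1 ]
  [ -26  -14  |  22 ]
R2 := R2 + 26·R1
  [ 1  1/2  |  -1 ]
  [ 0   -1  |  -4 ]
R2 := -1·R2
  [ 1  1/2  |  -1 ]
  [ 0    1  |   4 ]
R1 := R1 − 1/2·R2
  [ 1  0  |  -3 ]
  [ 0  1  |   4 ]
Reading off the last column: x = -3, y = 4.

(-3, 4)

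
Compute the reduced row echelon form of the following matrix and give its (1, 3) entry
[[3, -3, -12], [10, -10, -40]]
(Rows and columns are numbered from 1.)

R1 → 1/3·R1
  [  1   -1   -4 ]
  [ 10  -10  -40 ]
R2 → R2 − 10·R1
  [ 1  -1  -4 ]
  [ 0   0   0 ]

-4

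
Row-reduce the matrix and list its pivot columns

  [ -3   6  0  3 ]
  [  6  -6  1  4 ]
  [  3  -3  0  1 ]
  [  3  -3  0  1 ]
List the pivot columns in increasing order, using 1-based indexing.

R1 → -1/3·R1
  [ 1  -2  0  -1 ]
  [ 6  -6  1   4 ]
  [ 3  -3  0   1 ]
  [ 3  -3  0   1 ]
R2 → R2 − 6·R1
  [ 1  -2  0  -1 ]
  [ 0   6  1  10 ]
  [ 3  -3  0   1 ]
  [ 3  -3  0   1 ]
R3 → R3 − 3·R1
  [ 1  -2  0  -1 ]
  [ 0   6  1  10 ]
  [ 0   3  0   4 ]
  [ 3  -3  0   1 ]
R4 → R4 − 3·R1
  [ 1  -2  0  -1 ]
  [ 0   6  1  10 ]
  [ 0   3  0   4 ]
  [ 0   3  0   4 ]
R2 → 1/6·R2
  [ 1  -2    0   -1 ]
  [ 0   1  1/6  5/3 ]
  [ 0   3    0    4 ]
  [ 0   3    0    4 ]
R3 → R3 − 3·R2
  [ 1  -2     0   -1 ]
  [ 0   1   1/6  5/3 ]
  [ 0   0  -1/2   -1 ]
  [ 0   3     0    4 ]
R4 → R4 − 3·R2
  [ 1  -2     0   -1 ]
  [ 0   1   1/6  5/3 ]
  [ 0   0  -1/2   -1 ]
  [ 0   0  -1/2   -1 ]
R3 → -2·R3
  [ 1  -2     0   -1 ]
  [ 0   1   1/6  5/3 ]
  [ 0   0     1    2 ]
  [ 0   0  -1/2   -1 ]
R4 → R4 + 1/2·R3
  [ 1  -2    0   -1 ]
  [ 0   1  1/6  5/3 ]
  [ 0   0    1    2 ]
  [ 0   0    0    0 ]
R2 → R2 − 1/6·R3
  [ 1  -2  0   -1 ]
  [ 0   1  0  4/3 ]
  [ 0   0  1    2 ]
  [ 0   0  0    0 ]
R1 → R1 + 2·R2
  [ 1  0  0  5/3 ]
  [ 0  1  0  4/3 ]
  [ 0  0  1    2 ]
  [ 0  0  0    0 ]
Pivot columns are the columns containing a leading 1.

1, 2, 3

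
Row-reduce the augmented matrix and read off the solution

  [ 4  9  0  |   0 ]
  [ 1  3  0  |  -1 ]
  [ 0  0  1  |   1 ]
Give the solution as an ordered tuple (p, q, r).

(3, -4/3, 1)

R1 → 1/4·R1
  [ 1  9/4  0  |   0 ]
  [ 1    3  0  |  -1 ]
  [ 0    0  1  |   1 ]
R2 → R2 − R1
  [ 1  9/4  0  |   0 ]
  [ 0  3/4  0  |  -1 ]
  [ 0    0  1  |   1 ]
R2 → 4/3·R2
  [ 1  9/4  0  |     0 ]
  [ 0    1  0  |  -4/3 ]
  [ 0    0  1  |     1 ]
R1 → R1 − 9/4·R2
  [ 1  0  0  |     3 ]
  [ 0  1  0  |  -4/3 ]
  [ 0  0  1  |     1 ]
Reading off the last column: p = 3, q = -4/3, r = 1.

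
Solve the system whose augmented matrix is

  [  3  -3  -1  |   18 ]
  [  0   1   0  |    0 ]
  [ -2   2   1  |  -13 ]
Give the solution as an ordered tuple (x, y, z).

ρ1 -> 1/3·ρ1
  [  1  -1  -1/3  |    6 ]
  [  0   1     0  |    0 ]
  [ -2   2     1  |  -13 ]
ρ3 -> ρ3 + 2·ρ1
  [ 1  -1  -1/3  |   6 ]
  [ 0   1     0  |   0 ]
  [ 0   0   1/3  |  -1 ]
ρ3 -> 3·ρ3
  [ 1  -1  -1/3  |   6 ]
  [ 0   1     0  |   0 ]
  [ 0   0     1  |  -3 ]
ρ1 -> ρ1 + 1/3·ρ3
  [ 1  -1  0  |   5 ]
  [ 0   1  0  |   0 ]
  [ 0   0  1  |  -3 ]
ρ1 -> ρ1 + ρ2
  [ 1  0  0  |   5 ]
  [ 0  1  0  |   0 ]
  [ 0  0  1  |  -3 ]
Reading off the last column: x = 5, y = 0, z = -3.

(5, 0, -3)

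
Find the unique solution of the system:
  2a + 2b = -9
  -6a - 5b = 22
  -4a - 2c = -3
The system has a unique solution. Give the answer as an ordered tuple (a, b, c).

(1/2, -5, 1/2)

Form the augmented matrix and row-reduce:
  [  2   2   0  |  -9 ]
  [ -6  -5   0  |  22 ]
  [ -4   0  -2  |  -3 ]
r1 -> 1/2·r1
  [  1   1   0  |  -9/2 ]
  [ -6  -5   0  |    22 ]
  [ -4   0  -2  |    -3 ]
r2 -> r2 + 6·r1
  [  1  1   0  |  -9/2 ]
  [  0  1   0  |    -5 ]
  [ -4  0  -2  |    -3 ]
r3 -> r3 + 4·r1
  [ 1  1   0  |  -9/2 ]
  [ 0  1   0  |    -5 ]
  [ 0  4  -2  |   -21 ]
r3 -> r3 − 4·r2
  [ 1  1   0  |  -9/2 ]
  [ 0  1   0  |    -5 ]
  [ 0  0  -2  |    -1 ]
r3 -> -1/2·r3
  [ 1  1  0  |  -9/2 ]
  [ 0  1  0  |    -5 ]
  [ 0  0  1  |   1/2 ]
r1 -> r1 − r2
  [ 1  0  0  |  1/2 ]
  [ 0  1  0  |   -5 ]
  [ 0  0  1  |  1/2 ]
Reading off the last column: a = 1/2, b = -5, c = 1/2.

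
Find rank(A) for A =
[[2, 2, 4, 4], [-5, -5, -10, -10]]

ρ1 ← 1/2·ρ1
  [  1   1    2    2 ]
  [ -5  -5  -10  -10 ]
ρ2 ← ρ2 + 5·ρ1
  [ 1  1  2  2 ]
  [ 0  0  0  0 ]
The reduced form has 1 nonzero row.

rank = 1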